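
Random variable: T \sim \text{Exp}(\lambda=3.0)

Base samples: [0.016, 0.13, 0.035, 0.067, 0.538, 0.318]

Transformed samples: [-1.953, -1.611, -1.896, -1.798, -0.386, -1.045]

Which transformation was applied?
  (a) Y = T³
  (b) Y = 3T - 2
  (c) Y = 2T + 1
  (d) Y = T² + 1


Checking option (b) Y = 3T - 2:
  T = 0.016 -> Y = -1.953 ✓
  T = 0.13 -> Y = -1.611 ✓
  T = 0.035 -> Y = -1.896 ✓
All samples match this transformation.

(b) 3T - 2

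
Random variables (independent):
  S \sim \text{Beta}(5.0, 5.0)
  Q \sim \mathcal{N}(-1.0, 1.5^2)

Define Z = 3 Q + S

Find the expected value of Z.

E[Z] = 1*E[S] + 3*E[Q]
E[S] = 0.5
E[Q] = -1
E[Z] = 1*0.5 + 3*(-1) = -2.5

-2.5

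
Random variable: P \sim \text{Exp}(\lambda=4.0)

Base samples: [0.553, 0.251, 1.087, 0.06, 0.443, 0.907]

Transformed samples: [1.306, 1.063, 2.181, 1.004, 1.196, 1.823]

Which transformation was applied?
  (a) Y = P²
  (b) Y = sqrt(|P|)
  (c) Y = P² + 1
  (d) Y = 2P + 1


Checking option (c) Y = P² + 1:
  P = 0.553 -> Y = 1.306 ✓
  P = 0.251 -> Y = 1.063 ✓
  P = 1.087 -> Y = 2.181 ✓
All samples match this transformation.

(c) P² + 1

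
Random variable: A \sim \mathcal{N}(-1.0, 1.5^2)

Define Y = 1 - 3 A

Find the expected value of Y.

For Y = -3A + 1:
E[Y] = -3 * E[A] + 1
E[A] = -1.0 = -1
E[Y] = -3 * (-1) + 1 = 4

4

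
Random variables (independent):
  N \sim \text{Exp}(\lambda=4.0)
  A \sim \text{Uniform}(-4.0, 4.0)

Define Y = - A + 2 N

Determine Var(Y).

For independent RVs: Var(aX + bY) = a²Var(X) + b²Var(Y)
Var(N) = 0.0625
Var(A) = 5.3333333
Var(Y) = 2²*0.0625 + (-1)²*5.3333333
= 4*0.0625 + 1*5.3333333 = 5.5833333

5.5833333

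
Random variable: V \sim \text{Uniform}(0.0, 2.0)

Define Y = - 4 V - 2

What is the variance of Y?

For Y = aV + b: Var(Y) = a² * Var(V)
Var(V) = (2 - 0)^2/12 = 0.33333333
Var(Y) = (-4)² * 0.33333333 = 16 * 0.33333333 = 5.3333333

5.3333333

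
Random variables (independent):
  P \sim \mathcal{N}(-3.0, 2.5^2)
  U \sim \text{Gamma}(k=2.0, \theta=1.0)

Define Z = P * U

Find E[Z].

For independent RVs: E[XY] = E[X]*E[Y]
E[P] = -3
E[U] = 2
E[Z] = -3 * 2 = -6

-6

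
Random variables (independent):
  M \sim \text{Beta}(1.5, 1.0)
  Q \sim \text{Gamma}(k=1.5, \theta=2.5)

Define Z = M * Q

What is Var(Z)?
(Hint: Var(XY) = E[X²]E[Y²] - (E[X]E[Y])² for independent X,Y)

Var(XY) = E[X²]E[Y²] - (E[X]E[Y])²
E[M] = 0.6, Var(M) = 0.068571429
E[Q] = 3.75, Var(Q) = 9.375
E[M²] = 0.068571429 + 0.6² = 0.42857143
E[Q²] = 9.375 + 3.75² = 23.4375
Var(Z) = 0.42857143*23.4375 - (0.6*3.75)²
= 10.044643 - 5.0625 = 4.9821429

4.9821429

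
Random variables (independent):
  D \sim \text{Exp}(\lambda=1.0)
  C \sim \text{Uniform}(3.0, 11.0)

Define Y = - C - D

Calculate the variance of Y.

For independent RVs: Var(aX + bY) = a²Var(X) + b²Var(Y)
Var(D) = 1
Var(C) = 5.3333333
Var(Y) = (-1)²*1 + (-1)²*5.3333333
= 1*1 + 1*5.3333333 = 6.3333333

6.3333333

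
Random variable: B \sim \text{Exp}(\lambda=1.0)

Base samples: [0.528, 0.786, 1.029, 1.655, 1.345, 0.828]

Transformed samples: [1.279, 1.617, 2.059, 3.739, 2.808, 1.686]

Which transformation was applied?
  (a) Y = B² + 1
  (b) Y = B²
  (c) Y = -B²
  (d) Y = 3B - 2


Checking option (a) Y = B² + 1:
  B = 0.528 -> Y = 1.279 ✓
  B = 0.786 -> Y = 1.617 ✓
  B = 1.029 -> Y = 2.059 ✓
All samples match this transformation.

(a) B² + 1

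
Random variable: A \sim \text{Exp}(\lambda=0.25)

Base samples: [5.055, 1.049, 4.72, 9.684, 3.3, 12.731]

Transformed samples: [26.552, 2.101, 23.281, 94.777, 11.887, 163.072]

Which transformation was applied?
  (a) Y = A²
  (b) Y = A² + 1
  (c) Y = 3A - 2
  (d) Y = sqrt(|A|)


Checking option (b) Y = A² + 1:
  A = 5.055 -> Y = 26.552 ✓
  A = 1.049 -> Y = 2.101 ✓
  A = 4.72 -> Y = 23.281 ✓
All samples match this transformation.

(b) A² + 1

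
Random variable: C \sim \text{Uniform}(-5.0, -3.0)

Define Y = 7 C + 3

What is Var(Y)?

For Y = aC + b: Var(Y) = a² * Var(C)
Var(C) = (-3 + 5)^2/12 = 0.33333333
Var(Y) = 7² * 0.33333333 = 49 * 0.33333333 = 16.333333

16.333333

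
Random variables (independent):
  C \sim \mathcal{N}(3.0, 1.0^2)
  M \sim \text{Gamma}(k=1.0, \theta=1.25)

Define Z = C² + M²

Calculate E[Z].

E[Z] = E[C²] + E[M²]
E[C²] = Var(C) + E[C]² = 1 + 9 = 10
E[M²] = Var(M) + E[M]² = 1.5625 + 1.5625 = 3.125
E[Z] = 10 + 3.125 = 13.125

13.125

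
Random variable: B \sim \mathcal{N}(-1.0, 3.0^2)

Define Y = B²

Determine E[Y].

Using E[X²] = Var(X) + (E[X])²:
E[B] = -1
Var(B) = 3.0^2 = 9
E[B²] = 9 + (-1)² = 9 + 1 = 10

10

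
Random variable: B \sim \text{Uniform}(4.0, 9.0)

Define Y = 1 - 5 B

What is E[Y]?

For Y = -5B + 1:
E[Y] = -5 * E[B] + 1
E[B] = (4 + 9)/2 = 6.5
E[Y] = -5 * 6.5 + 1 = -31.5

-31.5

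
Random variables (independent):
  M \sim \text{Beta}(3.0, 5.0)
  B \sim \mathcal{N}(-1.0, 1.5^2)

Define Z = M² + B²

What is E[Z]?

E[Z] = E[M²] + E[B²]
E[M²] = Var(M) + E[M]² = 0.026041667 + 0.140625 = 0.16666667
E[B²] = Var(B) + E[B]² = 2.25 + 1 = 3.25
E[Z] = 0.16666667 + 3.25 = 3.4166667

3.4166667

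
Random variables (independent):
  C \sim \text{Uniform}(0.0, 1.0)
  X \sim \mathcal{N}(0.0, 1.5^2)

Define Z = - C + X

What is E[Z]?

E[Z] = -1*E[C] + 1*E[X]
E[C] = 0.5
E[X] = 0
E[Z] = -1*0.5 + 1*0 = -0.5

-0.5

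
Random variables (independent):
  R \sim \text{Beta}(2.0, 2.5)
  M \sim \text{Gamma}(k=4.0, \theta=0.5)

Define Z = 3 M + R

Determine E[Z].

E[Z] = 1*E[R] + 3*E[M]
E[R] = 0.44444444
E[M] = 2
E[Z] = 1*0.44444444 + 3*2 = 6.4444444

6.4444444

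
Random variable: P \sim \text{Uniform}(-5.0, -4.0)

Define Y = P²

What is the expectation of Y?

Using E[X²] = Var(X) + (E[X])²:
E[P] = -4.5
Var(P) = (-4 + 5)^2/12 = 0.083333333
E[P²] = 0.083333333 + (-4.5)² = 0.083333333 + 20.25 = 20.333333

20.333333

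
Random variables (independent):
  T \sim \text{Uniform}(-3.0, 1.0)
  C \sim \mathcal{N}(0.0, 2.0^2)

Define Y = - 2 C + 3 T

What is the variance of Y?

For independent RVs: Var(aX + bY) = a²Var(X) + b²Var(Y)
Var(T) = 1.3333333
Var(C) = 4
Var(Y) = 3²*1.3333333 + (-2)²*4
= 9*1.3333333 + 4*4 = 28

28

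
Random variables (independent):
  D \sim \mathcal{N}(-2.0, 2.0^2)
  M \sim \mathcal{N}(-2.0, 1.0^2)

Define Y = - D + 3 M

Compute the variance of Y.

For independent RVs: Var(aX + bY) = a²Var(X) + b²Var(Y)
Var(D) = 4
Var(M) = 1
Var(Y) = (-1)²*4 + 3²*1
= 1*4 + 9*1 = 13

13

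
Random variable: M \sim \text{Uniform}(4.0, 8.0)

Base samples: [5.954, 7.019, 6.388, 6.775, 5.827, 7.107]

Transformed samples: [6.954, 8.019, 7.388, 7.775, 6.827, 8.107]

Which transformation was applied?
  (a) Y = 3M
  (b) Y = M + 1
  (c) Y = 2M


Checking option (b) Y = M + 1:
  M = 5.954 -> Y = 6.954 ✓
  M = 7.019 -> Y = 8.019 ✓
  M = 6.388 -> Y = 7.388 ✓
All samples match this transformation.

(b) M + 1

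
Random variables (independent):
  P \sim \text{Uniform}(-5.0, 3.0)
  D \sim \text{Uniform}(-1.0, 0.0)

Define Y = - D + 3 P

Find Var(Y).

For independent RVs: Var(aX + bY) = a²Var(X) + b²Var(Y)
Var(P) = 5.3333333
Var(D) = 0.083333333
Var(Y) = 3²*5.3333333 + (-1)²*0.083333333
= 9*5.3333333 + 1*0.083333333 = 48.083333

48.083333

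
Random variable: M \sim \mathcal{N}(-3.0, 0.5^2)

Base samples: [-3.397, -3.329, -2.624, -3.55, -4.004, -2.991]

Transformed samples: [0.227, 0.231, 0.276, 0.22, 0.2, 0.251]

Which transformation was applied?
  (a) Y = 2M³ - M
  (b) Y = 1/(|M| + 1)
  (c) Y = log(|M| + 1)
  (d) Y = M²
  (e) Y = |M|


Checking option (b) Y = 1/(|M| + 1):
  M = -3.397 -> Y = 0.227 ✓
  M = -3.329 -> Y = 0.231 ✓
  M = -2.624 -> Y = 0.276 ✓
All samples match this transformation.

(b) 1/(|M| + 1)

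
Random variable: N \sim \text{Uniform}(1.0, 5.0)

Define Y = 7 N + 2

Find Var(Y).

For Y = aN + b: Var(Y) = a² * Var(N)
Var(N) = (5 - 1)^2/12 = 1.3333333
Var(Y) = 7² * 1.3333333 = 49 * 1.3333333 = 65.333333

65.333333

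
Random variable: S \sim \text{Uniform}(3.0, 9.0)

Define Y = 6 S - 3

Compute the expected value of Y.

For Y = 6S - 3:
E[Y] = 6 * E[S] - 3
E[S] = (3 + 9)/2 = 6
E[Y] = 6 * 6 - 3 = 33

33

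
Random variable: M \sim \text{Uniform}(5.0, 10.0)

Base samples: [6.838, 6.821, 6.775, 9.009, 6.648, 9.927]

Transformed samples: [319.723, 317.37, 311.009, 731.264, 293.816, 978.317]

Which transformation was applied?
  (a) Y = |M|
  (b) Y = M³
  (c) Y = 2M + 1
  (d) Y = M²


Checking option (b) Y = M³:
  M = 6.838 -> Y = 319.723 ✓
  M = 6.821 -> Y = 317.37 ✓
  M = 6.775 -> Y = 311.009 ✓
All samples match this transformation.

(b) M³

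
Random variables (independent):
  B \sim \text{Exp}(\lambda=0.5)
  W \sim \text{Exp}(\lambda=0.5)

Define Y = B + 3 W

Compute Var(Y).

For independent RVs: Var(aX + bY) = a²Var(X) + b²Var(Y)
Var(B) = 4
Var(W) = 4
Var(Y) = 1²*4 + 3²*4
= 1*4 + 9*4 = 40

40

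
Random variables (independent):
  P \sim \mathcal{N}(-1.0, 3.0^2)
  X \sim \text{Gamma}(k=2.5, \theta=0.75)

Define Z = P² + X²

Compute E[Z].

E[Z] = E[P²] + E[X²]
E[P²] = Var(P) + E[P]² = 9 + 1 = 10
E[X²] = Var(X) + E[X]² = 1.40625 + 3.515625 = 4.921875
E[Z] = 10 + 4.921875 = 14.921875

14.921875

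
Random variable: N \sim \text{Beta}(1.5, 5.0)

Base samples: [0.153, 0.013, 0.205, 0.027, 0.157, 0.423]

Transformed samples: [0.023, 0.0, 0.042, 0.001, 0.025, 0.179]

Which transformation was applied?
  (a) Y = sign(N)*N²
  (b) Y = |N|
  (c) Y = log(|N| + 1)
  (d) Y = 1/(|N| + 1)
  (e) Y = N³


Checking option (a) Y = sign(N)*N²:
  N = 0.153 -> Y = 0.023 ✓
  N = 0.013 -> Y = 0.0 ✓
  N = 0.205 -> Y = 0.042 ✓
All samples match this transformation.

(a) sign(N)*N²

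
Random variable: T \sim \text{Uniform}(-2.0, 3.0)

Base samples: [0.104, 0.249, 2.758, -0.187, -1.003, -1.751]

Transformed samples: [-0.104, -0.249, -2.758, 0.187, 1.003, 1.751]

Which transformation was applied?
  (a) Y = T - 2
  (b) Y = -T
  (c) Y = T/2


Checking option (b) Y = -T:
  T = 0.104 -> Y = -0.104 ✓
  T = 0.249 -> Y = -0.249 ✓
  T = 2.758 -> Y = -2.758 ✓
All samples match this transformation.

(b) -T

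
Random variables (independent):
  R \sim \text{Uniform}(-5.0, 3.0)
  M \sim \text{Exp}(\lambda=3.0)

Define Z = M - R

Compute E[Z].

E[Z] = -1*E[R] + 1*E[M]
E[R] = -1
E[M] = 0.33333333
E[Z] = -1*(-1) + 1*0.33333333 = 1.3333333

1.3333333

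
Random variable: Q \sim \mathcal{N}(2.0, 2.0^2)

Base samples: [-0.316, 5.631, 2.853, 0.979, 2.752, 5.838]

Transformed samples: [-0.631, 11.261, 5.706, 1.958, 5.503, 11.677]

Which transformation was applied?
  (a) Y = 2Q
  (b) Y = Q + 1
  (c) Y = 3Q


Checking option (a) Y = 2Q:
  Q = -0.316 -> Y = -0.631 ✓
  Q = 5.631 -> Y = 11.261 ✓
  Q = 2.853 -> Y = 5.706 ✓
All samples match this transformation.

(a) 2Q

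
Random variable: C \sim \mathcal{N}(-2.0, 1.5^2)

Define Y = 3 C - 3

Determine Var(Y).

For Y = aC + b: Var(Y) = a² * Var(C)
Var(C) = 1.5^2 = 2.25
Var(Y) = 3² * 2.25 = 9 * 2.25 = 20.25

20.25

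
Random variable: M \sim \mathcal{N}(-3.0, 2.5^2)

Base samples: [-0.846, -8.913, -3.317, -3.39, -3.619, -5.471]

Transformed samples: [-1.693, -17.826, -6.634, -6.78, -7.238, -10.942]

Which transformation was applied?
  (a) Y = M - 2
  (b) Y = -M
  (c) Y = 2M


Checking option (c) Y = 2M:
  M = -0.846 -> Y = -1.693 ✓
  M = -8.913 -> Y = -17.826 ✓
  M = -3.317 -> Y = -6.634 ✓
All samples match this transformation.

(c) 2M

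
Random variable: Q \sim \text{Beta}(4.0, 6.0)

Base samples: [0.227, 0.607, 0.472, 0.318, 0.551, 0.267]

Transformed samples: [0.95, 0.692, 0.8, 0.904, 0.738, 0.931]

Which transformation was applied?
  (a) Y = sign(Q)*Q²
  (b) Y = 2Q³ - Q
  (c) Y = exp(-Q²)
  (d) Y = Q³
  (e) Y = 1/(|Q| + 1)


Checking option (c) Y = exp(-Q²):
  Q = 0.227 -> Y = 0.95 ✓
  Q = 0.607 -> Y = 0.692 ✓
  Q = 0.472 -> Y = 0.8 ✓
All samples match this transformation.

(c) exp(-Q²)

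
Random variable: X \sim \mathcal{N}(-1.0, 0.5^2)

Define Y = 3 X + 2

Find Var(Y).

For Y = aX + b: Var(Y) = a² * Var(X)
Var(X) = 0.5^2 = 0.25
Var(Y) = 3² * 0.25 = 9 * 0.25 = 2.25

2.25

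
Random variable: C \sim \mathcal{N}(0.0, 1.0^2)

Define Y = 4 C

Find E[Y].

For Y = 4C:
E[Y] = 4 * E[C]
E[C] = 0.0 = 0
E[Y] = 4 * 0 = 0

0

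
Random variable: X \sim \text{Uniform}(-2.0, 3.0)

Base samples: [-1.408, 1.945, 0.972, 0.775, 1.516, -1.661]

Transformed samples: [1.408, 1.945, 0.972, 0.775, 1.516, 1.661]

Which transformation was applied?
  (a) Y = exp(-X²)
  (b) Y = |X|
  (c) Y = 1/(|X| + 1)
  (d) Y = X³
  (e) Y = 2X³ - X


Checking option (b) Y = |X|:
  X = -1.408 -> Y = 1.408 ✓
  X = 1.945 -> Y = 1.945 ✓
  X = 0.972 -> Y = 0.972 ✓
All samples match this transformation.

(b) |X|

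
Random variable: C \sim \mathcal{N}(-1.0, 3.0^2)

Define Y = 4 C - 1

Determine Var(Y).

For Y = aC + b: Var(Y) = a² * Var(C)
Var(C) = 3.0^2 = 9
Var(Y) = 4² * 9 = 16 * 9 = 144

144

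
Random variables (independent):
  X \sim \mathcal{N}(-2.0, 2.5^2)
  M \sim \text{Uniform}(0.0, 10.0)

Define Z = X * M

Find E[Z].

For independent RVs: E[XY] = E[X]*E[Y]
E[X] = -2
E[M] = 5
E[Z] = -2 * 5 = -10

-10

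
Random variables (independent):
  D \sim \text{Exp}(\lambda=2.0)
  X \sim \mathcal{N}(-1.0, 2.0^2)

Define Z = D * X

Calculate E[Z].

For independent RVs: E[XY] = E[X]*E[Y]
E[D] = 0.5
E[X] = -1
E[Z] = 0.5 * (-1) = -0.5

-0.5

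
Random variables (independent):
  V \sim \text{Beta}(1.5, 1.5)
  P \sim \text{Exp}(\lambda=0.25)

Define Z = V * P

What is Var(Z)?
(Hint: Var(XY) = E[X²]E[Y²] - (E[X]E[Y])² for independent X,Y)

Var(XY) = E[X²]E[Y²] - (E[X]E[Y])²
E[V] = 0.5, Var(V) = 0.0625
E[P] = 4, Var(P) = 16
E[V²] = 0.0625 + 0.5² = 0.3125
E[P²] = 16 + 4² = 32
Var(Z) = 0.3125*32 - (0.5*4)²
= 10 - 4 = 6

6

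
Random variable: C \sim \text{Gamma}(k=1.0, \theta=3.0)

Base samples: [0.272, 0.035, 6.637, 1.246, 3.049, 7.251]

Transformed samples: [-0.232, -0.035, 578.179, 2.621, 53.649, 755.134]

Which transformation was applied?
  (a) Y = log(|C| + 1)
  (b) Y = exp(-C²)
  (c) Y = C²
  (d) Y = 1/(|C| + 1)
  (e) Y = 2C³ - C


Checking option (e) Y = 2C³ - C:
  C = 0.272 -> Y = -0.232 ✓
  C = 0.035 -> Y = -0.035 ✓
  C = 6.637 -> Y = 578.179 ✓
All samples match this transformation.

(e) 2C³ - C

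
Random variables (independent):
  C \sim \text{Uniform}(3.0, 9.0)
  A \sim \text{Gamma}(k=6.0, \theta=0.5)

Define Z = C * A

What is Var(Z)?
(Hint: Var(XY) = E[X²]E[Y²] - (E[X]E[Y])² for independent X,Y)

Var(XY) = E[X²]E[Y²] - (E[X]E[Y])²
E[C] = 6, Var(C) = 3
E[A] = 3, Var(A) = 1.5
E[C²] = 3 + 6² = 39
E[A²] = 1.5 + 3² = 10.5
Var(Z) = 39*10.5 - (6*3)²
= 409.5 - 324 = 85.5

85.5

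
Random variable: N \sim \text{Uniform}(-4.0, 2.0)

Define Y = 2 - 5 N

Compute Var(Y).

For Y = aN + b: Var(Y) = a² * Var(N)
Var(N) = (2 + 4)^2/12 = 3
Var(Y) = (-5)² * 3 = 25 * 3 = 75

75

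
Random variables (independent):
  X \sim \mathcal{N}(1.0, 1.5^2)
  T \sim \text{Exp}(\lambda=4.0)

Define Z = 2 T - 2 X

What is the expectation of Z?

E[Z] = -2*E[X] + 2*E[T]
E[X] = 1
E[T] = 0.25
E[Z] = -2*1 + 2*0.25 = -1.5

-1.5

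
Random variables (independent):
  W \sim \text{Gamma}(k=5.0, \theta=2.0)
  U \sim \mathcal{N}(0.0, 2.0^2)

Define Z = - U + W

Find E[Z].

E[Z] = 1*E[W] - 1*E[U]
E[W] = 10
E[U] = 0
E[Z] = 1*10 - 1*0 = 10

10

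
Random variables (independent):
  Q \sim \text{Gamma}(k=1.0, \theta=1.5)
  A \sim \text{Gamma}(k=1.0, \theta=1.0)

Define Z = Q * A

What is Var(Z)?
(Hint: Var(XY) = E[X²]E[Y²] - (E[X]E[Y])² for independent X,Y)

Var(XY) = E[X²]E[Y²] - (E[X]E[Y])²
E[Q] = 1.5, Var(Q) = 2.25
E[A] = 1, Var(A) = 1
E[Q²] = 2.25 + 1.5² = 4.5
E[A²] = 1 + 1² = 2
Var(Z) = 4.5*2 - (1.5*1)²
= 9 - 2.25 = 6.75

6.75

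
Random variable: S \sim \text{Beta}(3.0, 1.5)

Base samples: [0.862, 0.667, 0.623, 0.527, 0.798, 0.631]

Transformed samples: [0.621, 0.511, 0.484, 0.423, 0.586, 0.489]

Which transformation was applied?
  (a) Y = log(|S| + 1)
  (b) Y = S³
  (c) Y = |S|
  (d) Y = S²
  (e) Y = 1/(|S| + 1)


Checking option (a) Y = log(|S| + 1):
  S = 0.862 -> Y = 0.621 ✓
  S = 0.667 -> Y = 0.511 ✓
  S = 0.623 -> Y = 0.484 ✓
All samples match this transformation.

(a) log(|S| + 1)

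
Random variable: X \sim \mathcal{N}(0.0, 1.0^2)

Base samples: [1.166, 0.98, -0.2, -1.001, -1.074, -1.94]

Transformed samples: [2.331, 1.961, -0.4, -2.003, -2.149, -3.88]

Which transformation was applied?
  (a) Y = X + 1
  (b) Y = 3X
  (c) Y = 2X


Checking option (c) Y = 2X:
  X = 1.166 -> Y = 2.331 ✓
  X = 0.98 -> Y = 1.961 ✓
  X = -0.2 -> Y = -0.4 ✓
All samples match this transformation.

(c) 2X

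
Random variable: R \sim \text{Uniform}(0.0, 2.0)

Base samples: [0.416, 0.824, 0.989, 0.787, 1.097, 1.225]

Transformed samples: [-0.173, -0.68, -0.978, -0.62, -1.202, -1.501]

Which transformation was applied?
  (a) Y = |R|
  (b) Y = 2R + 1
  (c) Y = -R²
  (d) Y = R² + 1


Checking option (c) Y = -R²:
  R = 0.416 -> Y = -0.173 ✓
  R = 0.824 -> Y = -0.68 ✓
  R = 0.989 -> Y = -0.978 ✓
All samples match this transformation.

(c) -R²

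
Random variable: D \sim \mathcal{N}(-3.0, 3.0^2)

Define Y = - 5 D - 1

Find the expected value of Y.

For Y = -5D - 1:
E[Y] = -5 * E[D] - 1
E[D] = -3.0 = -3
E[Y] = -5 * (-3) - 1 = 14

14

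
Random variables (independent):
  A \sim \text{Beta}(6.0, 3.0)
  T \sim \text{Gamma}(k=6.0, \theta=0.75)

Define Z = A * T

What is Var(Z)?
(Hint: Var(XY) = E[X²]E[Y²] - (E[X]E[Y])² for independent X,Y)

Var(XY) = E[X²]E[Y²] - (E[X]E[Y])²
E[A] = 0.66666667, Var(A) = 0.022222222
E[T] = 4.5, Var(T) = 3.375
E[A²] = 0.022222222 + 0.66666667² = 0.46666667
E[T²] = 3.375 + 4.5² = 23.625
Var(Z) = 0.46666667*23.625 - (0.66666667*4.5)²
= 11.025 - 9 = 2.025

2.025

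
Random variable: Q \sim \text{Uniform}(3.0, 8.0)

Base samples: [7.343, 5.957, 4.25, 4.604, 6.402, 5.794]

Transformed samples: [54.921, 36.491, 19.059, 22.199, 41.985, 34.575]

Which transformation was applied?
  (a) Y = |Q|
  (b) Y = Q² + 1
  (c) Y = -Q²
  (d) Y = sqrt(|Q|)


Checking option (b) Y = Q² + 1:
  Q = 7.343 -> Y = 54.921 ✓
  Q = 5.957 -> Y = 36.491 ✓
  Q = 4.25 -> Y = 19.059 ✓
All samples match this transformation.

(b) Q² + 1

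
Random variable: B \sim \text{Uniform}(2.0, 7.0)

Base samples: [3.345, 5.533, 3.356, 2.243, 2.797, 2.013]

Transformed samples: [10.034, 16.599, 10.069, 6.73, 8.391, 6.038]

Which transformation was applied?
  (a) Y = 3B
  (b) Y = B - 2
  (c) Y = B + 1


Checking option (a) Y = 3B:
  B = 3.345 -> Y = 10.034 ✓
  B = 5.533 -> Y = 16.599 ✓
  B = 3.356 -> Y = 10.069 ✓
All samples match this transformation.

(a) 3B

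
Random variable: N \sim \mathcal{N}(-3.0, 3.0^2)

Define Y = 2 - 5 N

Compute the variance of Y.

For Y = aN + b: Var(Y) = a² * Var(N)
Var(N) = 3.0^2 = 9
Var(Y) = (-5)² * 9 = 25 * 9 = 225

225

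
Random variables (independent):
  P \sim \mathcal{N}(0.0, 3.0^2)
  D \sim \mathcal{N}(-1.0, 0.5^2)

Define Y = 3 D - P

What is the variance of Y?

For independent RVs: Var(aX + bY) = a²Var(X) + b²Var(Y)
Var(P) = 9
Var(D) = 0.25
Var(Y) = (-1)²*9 + 3²*0.25
= 1*9 + 9*0.25 = 11.25

11.25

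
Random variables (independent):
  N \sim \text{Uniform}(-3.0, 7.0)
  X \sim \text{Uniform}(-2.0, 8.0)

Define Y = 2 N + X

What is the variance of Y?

For independent RVs: Var(aX + bY) = a²Var(X) + b²Var(Y)
Var(N) = 8.3333333
Var(X) = 8.3333333
Var(Y) = 2²*8.3333333 + 1²*8.3333333
= 4*8.3333333 + 1*8.3333333 = 41.666667

41.666667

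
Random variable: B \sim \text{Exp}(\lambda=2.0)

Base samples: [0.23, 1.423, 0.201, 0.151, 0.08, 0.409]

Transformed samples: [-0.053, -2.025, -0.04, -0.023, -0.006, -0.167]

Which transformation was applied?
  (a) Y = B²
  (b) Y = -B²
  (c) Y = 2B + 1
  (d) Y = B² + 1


Checking option (b) Y = -B²:
  B = 0.23 -> Y = -0.053 ✓
  B = 1.423 -> Y = -2.025 ✓
  B = 0.201 -> Y = -0.04 ✓
All samples match this transformation.

(b) -B²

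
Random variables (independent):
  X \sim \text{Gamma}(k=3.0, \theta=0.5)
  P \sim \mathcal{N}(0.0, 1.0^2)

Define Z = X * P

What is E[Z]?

For independent RVs: E[XY] = E[X]*E[Y]
E[X] = 1.5
E[P] = 0
E[Z] = 1.5 * 0 = 0

0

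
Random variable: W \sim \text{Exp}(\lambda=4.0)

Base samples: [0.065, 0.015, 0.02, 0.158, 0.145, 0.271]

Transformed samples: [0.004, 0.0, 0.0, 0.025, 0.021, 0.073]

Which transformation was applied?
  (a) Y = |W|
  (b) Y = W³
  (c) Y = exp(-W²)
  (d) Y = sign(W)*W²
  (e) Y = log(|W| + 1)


Checking option (d) Y = sign(W)*W²:
  W = 0.065 -> Y = 0.004 ✓
  W = 0.015 -> Y = 0.0 ✓
  W = 0.02 -> Y = 0.0 ✓
All samples match this transformation.

(d) sign(W)*W²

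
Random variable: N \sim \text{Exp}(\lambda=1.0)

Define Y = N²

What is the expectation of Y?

Using E[X²] = Var(X) + (E[X])²:
E[N] = 1
Var(N) = 1/1.0^2 = 1
E[N²] = 1 + 1² = 1 + 1 = 2

2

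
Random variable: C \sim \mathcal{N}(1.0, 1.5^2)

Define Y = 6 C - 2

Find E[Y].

For Y = 6C - 2:
E[Y] = 6 * E[C] - 2
E[C] = 1.0 = 1
E[Y] = 6 * 1 - 2 = 4

4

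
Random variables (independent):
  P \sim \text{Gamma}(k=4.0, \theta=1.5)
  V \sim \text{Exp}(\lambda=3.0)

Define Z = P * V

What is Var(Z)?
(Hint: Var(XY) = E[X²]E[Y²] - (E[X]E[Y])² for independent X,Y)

Var(XY) = E[X²]E[Y²] - (E[X]E[Y])²
E[P] = 6, Var(P) = 9
E[V] = 0.33333333, Var(V) = 0.11111111
E[P²] = 9 + 6² = 45
E[V²] = 0.11111111 + 0.33333333² = 0.22222222
Var(Z) = 45*0.22222222 - (6*0.33333333)²
= 10 - 4 = 6

6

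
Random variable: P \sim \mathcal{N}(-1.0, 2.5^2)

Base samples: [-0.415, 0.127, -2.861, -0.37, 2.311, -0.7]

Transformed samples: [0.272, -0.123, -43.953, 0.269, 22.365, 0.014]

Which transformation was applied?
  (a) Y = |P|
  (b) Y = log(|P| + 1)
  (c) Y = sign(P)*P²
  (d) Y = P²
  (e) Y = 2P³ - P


Checking option (e) Y = 2P³ - P:
  P = -0.415 -> Y = 0.272 ✓
  P = 0.127 -> Y = -0.123 ✓
  P = -2.861 -> Y = -43.953 ✓
All samples match this transformation.

(e) 2P³ - P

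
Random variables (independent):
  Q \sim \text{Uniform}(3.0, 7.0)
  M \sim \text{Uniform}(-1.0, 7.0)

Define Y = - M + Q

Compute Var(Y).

For independent RVs: Var(aX + bY) = a²Var(X) + b²Var(Y)
Var(Q) = 1.3333333
Var(M) = 5.3333333
Var(Y) = 1²*1.3333333 + (-1)²*5.3333333
= 1*1.3333333 + 1*5.3333333 = 6.6666667

6.6666667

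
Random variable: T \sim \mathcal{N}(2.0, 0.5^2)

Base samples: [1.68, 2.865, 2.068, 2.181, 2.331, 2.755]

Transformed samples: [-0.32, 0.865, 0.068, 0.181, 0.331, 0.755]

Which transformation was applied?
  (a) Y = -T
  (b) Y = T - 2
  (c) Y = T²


Checking option (b) Y = T - 2:
  T = 1.68 -> Y = -0.32 ✓
  T = 2.865 -> Y = 0.865 ✓
  T = 2.068 -> Y = 0.068 ✓
All samples match this transformation.

(b) T - 2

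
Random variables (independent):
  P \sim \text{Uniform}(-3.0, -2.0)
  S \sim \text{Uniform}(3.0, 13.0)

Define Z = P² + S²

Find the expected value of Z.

E[Z] = E[P²] + E[S²]
E[P²] = Var(P) + E[P]² = 0.083333333 + 6.25 = 6.3333333
E[S²] = Var(S) + E[S]² = 8.3333333 + 64 = 72.333333
E[Z] = 6.3333333 + 72.333333 = 78.666667

78.666667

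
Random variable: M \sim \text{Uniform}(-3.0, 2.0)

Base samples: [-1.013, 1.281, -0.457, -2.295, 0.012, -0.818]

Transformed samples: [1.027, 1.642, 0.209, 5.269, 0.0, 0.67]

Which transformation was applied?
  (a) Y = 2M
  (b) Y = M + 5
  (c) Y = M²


Checking option (c) Y = M²:
  M = -1.013 -> Y = 1.027 ✓
  M = 1.281 -> Y = 1.642 ✓
  M = -0.457 -> Y = 0.209 ✓
All samples match this transformation.

(c) M²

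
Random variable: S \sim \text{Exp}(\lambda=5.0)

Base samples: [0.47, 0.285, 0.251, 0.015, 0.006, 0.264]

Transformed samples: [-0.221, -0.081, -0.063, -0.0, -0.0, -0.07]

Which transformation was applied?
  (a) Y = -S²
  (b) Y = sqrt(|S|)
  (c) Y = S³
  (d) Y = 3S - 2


Checking option (a) Y = -S²:
  S = 0.47 -> Y = -0.221 ✓
  S = 0.285 -> Y = -0.081 ✓
  S = 0.251 -> Y = -0.063 ✓
All samples match this transformation.

(a) -S²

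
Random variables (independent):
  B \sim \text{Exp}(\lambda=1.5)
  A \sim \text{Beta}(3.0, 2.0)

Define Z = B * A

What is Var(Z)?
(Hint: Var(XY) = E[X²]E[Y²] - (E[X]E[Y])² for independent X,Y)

Var(XY) = E[X²]E[Y²] - (E[X]E[Y])²
E[B] = 0.66666667, Var(B) = 0.44444444
E[A] = 0.6, Var(A) = 0.04
E[B²] = 0.44444444 + 0.66666667² = 0.88888889
E[A²] = 0.04 + 0.6² = 0.4
Var(Z) = 0.88888889*0.4 - (0.66666667*0.6)²
= 0.35555556 - 0.16 = 0.19555556

0.19555556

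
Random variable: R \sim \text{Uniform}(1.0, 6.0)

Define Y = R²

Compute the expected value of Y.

E[R²] = Var(R) + (E[R])² = 2.0833333 + 12.25 = 14.333333

14.333333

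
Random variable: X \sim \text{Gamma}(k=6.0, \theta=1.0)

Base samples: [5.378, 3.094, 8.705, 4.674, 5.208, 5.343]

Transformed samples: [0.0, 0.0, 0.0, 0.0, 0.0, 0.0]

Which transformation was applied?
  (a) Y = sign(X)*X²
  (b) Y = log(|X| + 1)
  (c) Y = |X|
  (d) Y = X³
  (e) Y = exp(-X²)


Checking option (e) Y = exp(-X²):
  X = 5.378 -> Y = 0.0 ✓
  X = 3.094 -> Y = 0.0 ✓
  X = 8.705 -> Y = 0.0 ✓
All samples match this transformation.

(e) exp(-X²)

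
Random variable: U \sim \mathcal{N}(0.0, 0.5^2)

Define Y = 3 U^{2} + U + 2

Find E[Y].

E[Y] = 3*E[U²] + 1*E[U] + 2
E[U] = 0
E[U²] = Var(U) + (E[U])² = 0.25 + 0 = 0.25
E[Y] = 3*0.25 + 1*0 + 2 = 2.75

2.75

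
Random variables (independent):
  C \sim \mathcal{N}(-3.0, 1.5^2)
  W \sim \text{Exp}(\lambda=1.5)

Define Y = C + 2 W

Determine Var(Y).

For independent RVs: Var(aX + bY) = a²Var(X) + b²Var(Y)
Var(C) = 2.25
Var(W) = 0.44444444
Var(Y) = 1²*2.25 + 2²*0.44444444
= 1*2.25 + 4*0.44444444 = 4.0277778

4.0277778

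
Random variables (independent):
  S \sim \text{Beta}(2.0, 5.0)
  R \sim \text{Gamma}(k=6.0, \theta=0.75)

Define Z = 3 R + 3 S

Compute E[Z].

E[Z] = 3*E[S] + 3*E[R]
E[S] = 0.28571429
E[R] = 4.5
E[Z] = 3*0.28571429 + 3*4.5 = 14.357143

14.357143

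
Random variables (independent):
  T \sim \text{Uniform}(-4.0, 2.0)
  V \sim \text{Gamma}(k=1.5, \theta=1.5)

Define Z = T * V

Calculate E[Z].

For independent RVs: E[XY] = E[X]*E[Y]
E[T] = -1
E[V] = 2.25
E[Z] = -1 * 2.25 = -2.25

-2.25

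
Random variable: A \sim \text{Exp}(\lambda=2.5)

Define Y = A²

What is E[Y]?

E[A²] = Var(A) + (E[A])² = 0.16 + 0.16 = 0.32

0.32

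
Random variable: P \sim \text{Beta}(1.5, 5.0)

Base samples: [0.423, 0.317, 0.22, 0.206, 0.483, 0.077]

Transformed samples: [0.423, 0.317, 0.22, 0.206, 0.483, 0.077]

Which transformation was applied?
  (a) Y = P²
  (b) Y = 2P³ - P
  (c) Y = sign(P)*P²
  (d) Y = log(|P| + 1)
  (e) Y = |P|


Checking option (e) Y = |P|:
  P = 0.423 -> Y = 0.423 ✓
  P = 0.317 -> Y = 0.317 ✓
  P = 0.22 -> Y = 0.22 ✓
All samples match this transformation.

(e) |P|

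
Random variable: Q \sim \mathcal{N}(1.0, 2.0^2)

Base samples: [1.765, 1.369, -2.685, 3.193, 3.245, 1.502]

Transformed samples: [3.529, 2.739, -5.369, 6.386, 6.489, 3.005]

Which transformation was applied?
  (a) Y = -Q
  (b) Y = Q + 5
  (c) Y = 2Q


Checking option (c) Y = 2Q:
  Q = 1.765 -> Y = 3.529 ✓
  Q = 1.369 -> Y = 2.739 ✓
  Q = -2.685 -> Y = -5.369 ✓
All samples match this transformation.

(c) 2Q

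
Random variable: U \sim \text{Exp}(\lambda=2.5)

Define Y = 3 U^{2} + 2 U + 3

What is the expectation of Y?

E[Y] = 3*E[U²] + 2*E[U] + 3
E[U] = 0.4
E[U²] = Var(U) + (E[U])² = 0.16 + 0.16 = 0.32
E[Y] = 3*0.32 + 2*0.4 + 3 = 4.76

4.76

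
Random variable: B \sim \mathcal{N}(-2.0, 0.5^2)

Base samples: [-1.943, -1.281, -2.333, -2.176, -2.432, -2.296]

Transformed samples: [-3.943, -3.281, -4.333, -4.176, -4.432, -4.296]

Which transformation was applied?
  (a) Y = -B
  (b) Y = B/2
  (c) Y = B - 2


Checking option (c) Y = B - 2:
  B = -1.943 -> Y = -3.943 ✓
  B = -1.281 -> Y = -3.281 ✓
  B = -2.333 -> Y = -4.333 ✓
All samples match this transformation.

(c) B - 2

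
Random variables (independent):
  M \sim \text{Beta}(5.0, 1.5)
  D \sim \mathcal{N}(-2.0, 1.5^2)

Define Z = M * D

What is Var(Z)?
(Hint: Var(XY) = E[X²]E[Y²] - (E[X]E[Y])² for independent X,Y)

Var(XY) = E[X²]E[Y²] - (E[X]E[Y])²
E[M] = 0.76923077, Var(M) = 0.023668639
E[D] = -2, Var(D) = 2.25
E[M²] = 0.023668639 + 0.76923077² = 0.61538462
E[D²] = 2.25 + (-2)² = 6.25
Var(Z) = 0.61538462*6.25 - (0.76923077*(-2))²
= 3.8461538 - 2.3668639 = 1.4792899

1.4792899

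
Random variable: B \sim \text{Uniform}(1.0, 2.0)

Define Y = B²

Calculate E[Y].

E[B²] = Var(B) + (E[B])² = 0.083333333 + 2.25 = 2.3333333

2.3333333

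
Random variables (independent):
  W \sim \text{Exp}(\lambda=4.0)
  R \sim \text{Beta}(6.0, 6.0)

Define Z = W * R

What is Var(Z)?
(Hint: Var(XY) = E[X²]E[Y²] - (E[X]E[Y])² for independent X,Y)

Var(XY) = E[X²]E[Y²] - (E[X]E[Y])²
E[W] = 0.25, Var(W) = 0.0625
E[R] = 0.5, Var(R) = 0.019230769
E[W²] = 0.0625 + 0.25² = 0.125
E[R²] = 0.019230769 + 0.5² = 0.26923077
Var(Z) = 0.125*0.26923077 - (0.25*0.5)²
= 0.033653846 - 0.015625 = 0.018028846

0.018028846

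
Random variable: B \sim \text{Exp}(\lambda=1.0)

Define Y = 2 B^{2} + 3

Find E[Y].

E[Y] = 2*E[B²] + 3
E[B] = 1
E[B²] = Var(B) + (E[B])² = 1 + 1 = 2
E[Y] = 2*2 + 3 = 7

7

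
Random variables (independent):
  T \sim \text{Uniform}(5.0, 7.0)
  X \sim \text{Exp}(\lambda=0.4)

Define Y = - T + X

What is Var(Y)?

For independent RVs: Var(aX + bY) = a²Var(X) + b²Var(Y)
Var(T) = 0.33333333
Var(X) = 6.25
Var(Y) = (-1)²*0.33333333 + 1²*6.25
= 1*0.33333333 + 1*6.25 = 6.5833333

6.5833333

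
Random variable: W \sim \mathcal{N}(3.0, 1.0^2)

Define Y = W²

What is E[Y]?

E[W²] = Var(W) + (E[W])² = 1 + 9 = 10

10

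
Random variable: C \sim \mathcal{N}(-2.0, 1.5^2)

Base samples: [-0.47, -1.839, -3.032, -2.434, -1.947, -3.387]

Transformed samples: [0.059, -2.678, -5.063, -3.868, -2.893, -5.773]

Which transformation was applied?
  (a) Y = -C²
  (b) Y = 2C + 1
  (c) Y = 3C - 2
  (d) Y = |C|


Checking option (b) Y = 2C + 1:
  C = -0.47 -> Y = 0.059 ✓
  C = -1.839 -> Y = -2.678 ✓
  C = -3.032 -> Y = -5.063 ✓
All samples match this transformation.

(b) 2C + 1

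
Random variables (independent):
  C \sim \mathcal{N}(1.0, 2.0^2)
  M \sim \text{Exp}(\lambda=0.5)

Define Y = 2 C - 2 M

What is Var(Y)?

For independent RVs: Var(aX + bY) = a²Var(X) + b²Var(Y)
Var(C) = 4
Var(M) = 4
Var(Y) = 2²*4 + (-2)²*4
= 4*4 + 4*4 = 32

32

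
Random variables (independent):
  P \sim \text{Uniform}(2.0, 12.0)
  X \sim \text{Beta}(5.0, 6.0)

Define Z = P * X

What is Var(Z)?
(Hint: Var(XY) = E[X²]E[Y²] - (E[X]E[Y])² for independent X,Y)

Var(XY) = E[X²]E[Y²] - (E[X]E[Y])²
E[P] = 7, Var(P) = 8.3333333
E[X] = 0.45454545, Var(X) = 0.020661157
E[P²] = 8.3333333 + 7² = 57.333333
E[X²] = 0.020661157 + 0.45454545² = 0.22727273
Var(Z) = 57.333333*0.22727273 - (7*0.45454545)²
= 13.030303 - 10.123967 = 2.9063361

2.9063361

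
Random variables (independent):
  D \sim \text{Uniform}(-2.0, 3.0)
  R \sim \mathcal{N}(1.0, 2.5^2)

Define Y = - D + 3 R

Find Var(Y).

For independent RVs: Var(aX + bY) = a²Var(X) + b²Var(Y)
Var(D) = 2.0833333
Var(R) = 6.25
Var(Y) = (-1)²*2.0833333 + 3²*6.25
= 1*2.0833333 + 9*6.25 = 58.333333

58.333333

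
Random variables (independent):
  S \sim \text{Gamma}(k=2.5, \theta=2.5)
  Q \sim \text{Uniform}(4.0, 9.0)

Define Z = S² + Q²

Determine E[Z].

E[Z] = E[S²] + E[Q²]
E[S²] = Var(S) + E[S]² = 15.625 + 39.0625 = 54.6875
E[Q²] = Var(Q) + E[Q]² = 2.0833333 + 42.25 = 44.333333
E[Z] = 54.6875 + 44.333333 = 99.020833

99.020833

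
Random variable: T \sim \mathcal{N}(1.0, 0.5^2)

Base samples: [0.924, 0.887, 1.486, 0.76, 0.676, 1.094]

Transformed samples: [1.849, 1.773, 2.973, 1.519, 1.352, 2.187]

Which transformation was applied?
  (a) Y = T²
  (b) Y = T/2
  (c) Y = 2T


Checking option (c) Y = 2T:
  T = 0.924 -> Y = 1.849 ✓
  T = 0.887 -> Y = 1.773 ✓
  T = 1.486 -> Y = 2.973 ✓
All samples match this transformation.

(c) 2T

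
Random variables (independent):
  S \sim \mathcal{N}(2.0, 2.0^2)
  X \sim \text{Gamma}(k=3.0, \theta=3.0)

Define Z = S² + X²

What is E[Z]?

E[Z] = E[S²] + E[X²]
E[S²] = Var(S) + E[S]² = 4 + 4 = 8
E[X²] = Var(X) + E[X]² = 27 + 81 = 108
E[Z] = 8 + 108 = 116

116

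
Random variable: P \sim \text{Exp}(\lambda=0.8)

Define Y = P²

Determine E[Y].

E[P²] = Var(P) + (E[P])² = 1.5625 + 1.5625 = 3.125

3.125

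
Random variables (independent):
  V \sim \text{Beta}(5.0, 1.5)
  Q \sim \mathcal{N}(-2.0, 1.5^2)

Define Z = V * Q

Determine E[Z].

For independent RVs: E[XY] = E[X]*E[Y]
E[V] = 0.76923077
E[Q] = -2
E[Z] = 0.76923077 * (-2) = -1.5384615

-1.5384615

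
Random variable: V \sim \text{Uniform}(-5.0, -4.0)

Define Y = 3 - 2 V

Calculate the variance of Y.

For Y = aV + b: Var(Y) = a² * Var(V)
Var(V) = (-4 + 5)^2/12 = 0.083333333
Var(Y) = (-2)² * 0.083333333 = 4 * 0.083333333 = 0.33333333

0.33333333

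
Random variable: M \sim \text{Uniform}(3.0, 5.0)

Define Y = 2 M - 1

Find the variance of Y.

For Y = aM + b: Var(Y) = a² * Var(M)
Var(M) = (5 - 3)^2/12 = 0.33333333
Var(Y) = 2² * 0.33333333 = 4 * 0.33333333 = 1.3333333

1.3333333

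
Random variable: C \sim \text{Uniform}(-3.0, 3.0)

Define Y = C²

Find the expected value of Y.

E[C²] = Var(C) + (E[C])² = 3 + 0 = 3

3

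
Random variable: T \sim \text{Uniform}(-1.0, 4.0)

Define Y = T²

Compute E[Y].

E[T²] = Var(T) + (E[T])² = 2.0833333 + 2.25 = 4.3333333

4.3333333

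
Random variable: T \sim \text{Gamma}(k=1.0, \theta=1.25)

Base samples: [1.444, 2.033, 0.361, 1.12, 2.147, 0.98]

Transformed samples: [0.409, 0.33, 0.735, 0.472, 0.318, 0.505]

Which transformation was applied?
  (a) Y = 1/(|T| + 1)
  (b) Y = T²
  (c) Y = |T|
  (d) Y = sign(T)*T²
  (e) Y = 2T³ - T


Checking option (a) Y = 1/(|T| + 1):
  T = 1.444 -> Y = 0.409 ✓
  T = 2.033 -> Y = 0.33 ✓
  T = 0.361 -> Y = 0.735 ✓
All samples match this transformation.

(a) 1/(|T| + 1)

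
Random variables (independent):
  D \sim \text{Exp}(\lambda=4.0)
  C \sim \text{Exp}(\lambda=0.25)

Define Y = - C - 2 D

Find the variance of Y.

For independent RVs: Var(aX + bY) = a²Var(X) + b²Var(Y)
Var(D) = 0.0625
Var(C) = 16
Var(Y) = (-2)²*0.0625 + (-1)²*16
= 4*0.0625 + 1*16 = 16.25

16.25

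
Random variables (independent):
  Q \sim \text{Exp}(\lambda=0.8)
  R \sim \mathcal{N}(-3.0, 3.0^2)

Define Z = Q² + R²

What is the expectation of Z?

E[Z] = E[Q²] + E[R²]
E[Q²] = Var(Q) + E[Q]² = 1.5625 + 1.5625 = 3.125
E[R²] = Var(R) + E[R]² = 9 + 9 = 18
E[Z] = 3.125 + 18 = 21.125

21.125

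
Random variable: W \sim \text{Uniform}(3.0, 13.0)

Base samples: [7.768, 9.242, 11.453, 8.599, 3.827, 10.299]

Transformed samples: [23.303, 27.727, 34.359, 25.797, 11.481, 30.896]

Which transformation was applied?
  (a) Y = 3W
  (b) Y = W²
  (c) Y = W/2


Checking option (a) Y = 3W:
  W = 7.768 -> Y = 23.303 ✓
  W = 9.242 -> Y = 27.727 ✓
  W = 11.453 -> Y = 34.359 ✓
All samples match this transformation.

(a) 3W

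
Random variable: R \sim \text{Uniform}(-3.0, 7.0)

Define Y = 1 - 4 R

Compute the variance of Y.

For Y = aR + b: Var(Y) = a² * Var(R)
Var(R) = (7 + 3)^2/12 = 8.3333333
Var(Y) = (-4)² * 8.3333333 = 16 * 8.3333333 = 133.33333

133.33333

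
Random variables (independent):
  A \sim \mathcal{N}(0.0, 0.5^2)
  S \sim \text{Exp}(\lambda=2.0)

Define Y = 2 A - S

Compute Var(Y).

For independent RVs: Var(aX + bY) = a²Var(X) + b²Var(Y)
Var(A) = 0.25
Var(S) = 0.25
Var(Y) = 2²*0.25 + (-1)²*0.25
= 4*0.25 + 1*0.25 = 1.25

1.25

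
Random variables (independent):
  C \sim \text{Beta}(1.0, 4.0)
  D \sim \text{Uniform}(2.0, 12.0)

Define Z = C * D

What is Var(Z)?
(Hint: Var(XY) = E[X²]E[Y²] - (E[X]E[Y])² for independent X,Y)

Var(XY) = E[X²]E[Y²] - (E[X]E[Y])²
E[C] = 0.2, Var(C) = 0.026666667
E[D] = 7, Var(D) = 8.3333333
E[C²] = 0.026666667 + 0.2² = 0.066666667
E[D²] = 8.3333333 + 7² = 57.333333
Var(Z) = 0.066666667*57.333333 - (0.2*7)²
= 3.8222222 - 1.96 = 1.8622222

1.8622222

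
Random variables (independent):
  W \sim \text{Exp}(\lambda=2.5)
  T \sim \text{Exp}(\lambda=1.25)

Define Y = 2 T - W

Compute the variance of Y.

For independent RVs: Var(aX + bY) = a²Var(X) + b²Var(Y)
Var(W) = 0.16
Var(T) = 0.64
Var(Y) = (-1)²*0.16 + 2²*0.64
= 1*0.16 + 4*0.64 = 2.72

2.72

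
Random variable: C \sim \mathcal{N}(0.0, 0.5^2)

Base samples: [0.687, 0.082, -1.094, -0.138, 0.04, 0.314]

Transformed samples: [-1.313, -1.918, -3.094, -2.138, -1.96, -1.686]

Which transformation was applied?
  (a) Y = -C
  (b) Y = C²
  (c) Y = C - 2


Checking option (c) Y = C - 2:
  C = 0.687 -> Y = -1.313 ✓
  C = 0.082 -> Y = -1.918 ✓
  C = -1.094 -> Y = -3.094 ✓
All samples match this transformation.

(c) C - 2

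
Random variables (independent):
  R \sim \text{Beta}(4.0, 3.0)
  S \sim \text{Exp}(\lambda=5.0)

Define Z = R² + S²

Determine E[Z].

E[Z] = E[R²] + E[S²]
E[R²] = Var(R) + E[R]² = 0.030612245 + 0.32653061 = 0.35714286
E[S²] = Var(S) + E[S]² = 0.04 + 0.04 = 0.08
E[Z] = 0.35714286 + 0.08 = 0.43714286

0.43714286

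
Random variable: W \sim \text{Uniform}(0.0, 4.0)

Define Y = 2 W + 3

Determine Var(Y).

For Y = aW + b: Var(Y) = a² * Var(W)
Var(W) = (4 - 0)^2/12 = 1.3333333
Var(Y) = 2² * 1.3333333 = 4 * 1.3333333 = 5.3333333

5.3333333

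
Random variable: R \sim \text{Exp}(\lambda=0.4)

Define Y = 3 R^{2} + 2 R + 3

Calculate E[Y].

E[Y] = 3*E[R²] + 2*E[R] + 3
E[R] = 2.5
E[R²] = Var(R) + (E[R])² = 6.25 + 6.25 = 12.5
E[Y] = 3*12.5 + 2*2.5 + 3 = 45.5

45.5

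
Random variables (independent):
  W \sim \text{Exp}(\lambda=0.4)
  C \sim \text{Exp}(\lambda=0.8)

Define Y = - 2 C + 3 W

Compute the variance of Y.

For independent RVs: Var(aX + bY) = a²Var(X) + b²Var(Y)
Var(W) = 6.25
Var(C) = 1.5625
Var(Y) = 3²*6.25 + (-2)²*1.5625
= 9*6.25 + 4*1.5625 = 62.5

62.5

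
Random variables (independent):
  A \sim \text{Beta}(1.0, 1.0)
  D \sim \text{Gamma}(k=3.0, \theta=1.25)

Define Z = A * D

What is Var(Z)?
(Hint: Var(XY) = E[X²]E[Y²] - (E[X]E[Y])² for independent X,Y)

Var(XY) = E[X²]E[Y²] - (E[X]E[Y])²
E[A] = 0.5, Var(A) = 0.083333333
E[D] = 3.75, Var(D) = 4.6875
E[A²] = 0.083333333 + 0.5² = 0.33333333
E[D²] = 4.6875 + 3.75² = 18.75
Var(Z) = 0.33333333*18.75 - (0.5*3.75)²
= 6.25 - 3.515625 = 2.734375

2.734375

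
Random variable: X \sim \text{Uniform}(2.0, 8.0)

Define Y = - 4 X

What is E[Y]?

For Y = -4X:
E[Y] = -4 * E[X]
E[X] = (2 + 8)/2 = 5
E[Y] = -4 * 5 = -20

-20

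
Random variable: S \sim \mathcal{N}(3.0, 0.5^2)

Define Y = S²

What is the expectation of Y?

Using E[X²] = Var(X) + (E[X])²:
E[S] = 3
Var(S) = 0.5^2 = 0.25
E[S²] = 0.25 + 3² = 0.25 + 9 = 9.25

9.25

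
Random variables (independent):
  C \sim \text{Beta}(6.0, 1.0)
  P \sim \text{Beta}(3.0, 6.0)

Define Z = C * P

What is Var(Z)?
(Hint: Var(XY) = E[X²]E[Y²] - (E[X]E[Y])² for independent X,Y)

Var(XY) = E[X²]E[Y²] - (E[X]E[Y])²
E[C] = 0.85714286, Var(C) = 0.015306122
E[P] = 0.33333333, Var(P) = 0.022222222
E[C²] = 0.015306122 + 0.85714286² = 0.75
E[P²] = 0.022222222 + 0.33333333² = 0.13333333
Var(Z) = 0.75*0.13333333 - (0.85714286*0.33333333)²
= 0.1 - 0.081632653 = 0.018367347

0.018367347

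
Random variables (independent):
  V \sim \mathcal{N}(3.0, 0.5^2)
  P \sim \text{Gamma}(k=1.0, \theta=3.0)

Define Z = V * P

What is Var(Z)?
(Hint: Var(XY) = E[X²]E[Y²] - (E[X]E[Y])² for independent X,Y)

Var(XY) = E[X²]E[Y²] - (E[X]E[Y])²
E[V] = 3, Var(V) = 0.25
E[P] = 3, Var(P) = 9
E[V²] = 0.25 + 3² = 9.25
E[P²] = 9 + 3² = 18
Var(Z) = 9.25*18 - (3*3)²
= 166.5 - 81 = 85.5

85.5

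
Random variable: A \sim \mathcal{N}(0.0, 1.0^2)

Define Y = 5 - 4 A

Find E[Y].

For Y = -4A + 5:
E[Y] = -4 * E[A] + 5
E[A] = 0.0 = 0
E[Y] = -4 * 0 + 5 = 5

5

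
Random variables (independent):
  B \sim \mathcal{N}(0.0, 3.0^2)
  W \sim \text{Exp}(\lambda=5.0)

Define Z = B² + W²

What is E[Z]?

E[Z] = E[B²] + E[W²]
E[B²] = Var(B) + E[B]² = 9 + 0 = 9
E[W²] = Var(W) + E[W]² = 0.04 + 0.04 = 0.08
E[Z] = 9 + 0.08 = 9.08

9.08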